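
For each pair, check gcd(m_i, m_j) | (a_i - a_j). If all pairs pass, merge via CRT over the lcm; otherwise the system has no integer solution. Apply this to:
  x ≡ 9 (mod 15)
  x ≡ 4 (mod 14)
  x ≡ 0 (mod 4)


Moduli 15, 14, 4 are not pairwise coprime, so CRT works modulo lcm(m_i) when all pairwise compatibility conditions hold.
Pairwise compatibility: gcd(m_i, m_j) must divide a_i - a_j for every pair.
Merge one congruence at a time:
  Start: x ≡ 9 (mod 15).
  Combine with x ≡ 4 (mod 14): gcd(15, 14) = 1; 4 - 9 = -5, which IS divisible by 1, so compatible.
    Write x = 9 + 15·t and substitute into x ≡ 4 (mod 14): 15·t ≡ 4 − 9 = -5 (mod 14).
    Reduce coefficients mod 14: 1·t ≡ 9 (mod 14).
    So t ≡ 9 (mod 14).
    Then x = 9 + 15·9 = 144, valid modulo lcm(15, 14) = 210: x ≡ 144 (mod 210).
  Combine with x ≡ 0 (mod 4): gcd(210, 4) = 2; 0 - 144 = -144, which IS divisible by 2, so compatible.
    Write x = 144 + 210·t and substitute into x ≡ 0 (mod 4): 210·t ≡ 0 − 144 = -144 (mod 4).
    Divide the congruence (and modulus) by g = 2: 105·t ≡ -72 (mod 2).
    Reduce coefficients mod 2: 1·t ≡ 0 (mod 2).
    So t ≡ 0 (mod 2).
    Then x = 144 + 210·0 = 144, valid modulo lcm(210, 4) = 420: x ≡ 144 (mod 420).
Verify: 144 mod 15 = 9, 144 mod 14 = 4, 144 mod 4 = 0.

x ≡ 144 (mod 420).


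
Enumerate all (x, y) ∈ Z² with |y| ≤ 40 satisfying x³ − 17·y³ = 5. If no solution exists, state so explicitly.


The equation is x³ - 17y³ = 5. For fixed y, x³ = 17·y³ + 5, so a solution requires the RHS to be a perfect cube.
Strategy: iterate y from -40 to 40, compute RHS = 17·y³ + 5, and check whether it is a (positive or negative) perfect cube.
Check small values of y:
  y = 0: RHS = 5 is not a perfect cube.
  y = 1: RHS = 22 is not a perfect cube.
  y = -1: RHS = -12 is not a perfect cube.
  y = 2: RHS = 141 is not a perfect cube.
  y = -2: RHS = -131 is not a perfect cube.
  y = 3: RHS = 464 is not a perfect cube.
  y = -3: RHS = -454 is not a perfect cube.
Continuing the search up to |y| = 40 finds no solutions either.
No (x, y) in the scanned range satisfies the equation.

No integer solutions with |y| ≤ 40.


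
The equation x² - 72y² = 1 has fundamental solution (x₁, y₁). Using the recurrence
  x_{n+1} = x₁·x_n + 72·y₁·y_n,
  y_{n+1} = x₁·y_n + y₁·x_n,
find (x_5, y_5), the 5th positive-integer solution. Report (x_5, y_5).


Step 1: Find the fundamental solution (x₁, y₁) of x² - 72y² = 1.
  Expand √72 as a continued fraction. a₀ = ⌊√72⌋ = 8; iterate m_{k+1} = d_k·a_k − m_k, d_{k+1} = (72 − m_{k+1}²)/d_k, a_{k+1} = ⌊(a₀ + m_{k+1})/d_{k+1}⌋ (starting m₀ = 0, d₀ = 1), with convergents p_k = a_k·p_{k-1} + p_{k-2}, q_k = a_k·q_{k-1} + q_{k-2} (p₋₁ = 1, q₋₁ = 0):
  k = 0: a₀ = 8; p₀/q₀ = 8/1; p₀² − 72·q₀² = 64 − 72 = -8.
  k = 1: m = 8, d = 8, a = ⌊(8 + 8)/8⌋ = 2; p/q = (2·8 + 1)/(2·1 + 0) = 17/2; p² − 72·q² = 289 − 288 = 1.
  The first convergent with p² − 72·q² = 1 gives the fundamental solution (x₁, y₁) = (17, 2).
Step 2: Apply the recurrence (x_{n+1}, y_{n+1}) = (x₁x_n + 72y₁y_n, x₁y_n + y₁x_n) repeatedly.
  From (x_1, y_1) = (17, 2): x_2 = 17·17 + 72·2·2 = 577; y_2 = 17·2 + 2·17 = 68.
  From (x_2, y_2) = (577, 68): x_3 = 17·577 + 72·2·68 = 19601; y_3 = 17·68 + 2·577 = 2310.
  From (x_3, y_3) = (19601, 2310): x_4 = 17·19601 + 72·2·2310 = 665857; y_4 = 17·2310 + 2·19601 = 78472.
  From (x_4, y_4) = (665857, 78472): x_5 = 17·665857 + 72·2·78472 = 22619537; y_5 = 17·78472 + 2·665857 = 2665738.
Step 3: Verify x_5² - 72·y_5² = 511643454094369 - 511643454094368 = 1 (should be 1). ✓

(x_1, y_1) = (17, 2); (x_5, y_5) = (22619537, 2665738).


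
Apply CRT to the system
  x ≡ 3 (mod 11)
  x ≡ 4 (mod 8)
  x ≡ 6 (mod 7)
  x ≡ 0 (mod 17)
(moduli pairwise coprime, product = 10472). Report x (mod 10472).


Product of moduli M = 11 · 8 · 7 · 17 = 10472.
Merge one congruence at a time:
  Start: x ≡ 3 (mod 11).
  Combine with x ≡ 4 (mod 8); new modulus lcm = 88.
    Write x = 3 + 11·t and substitute into x ≡ 4 (mod 8): 11·t ≡ 4 − 3 = 1 (mod 8).
    Reduce coefficients mod 8: 3·t ≡ 1 (mod 8).
    The inverse of 3 mod 8 is 3 (since 3·3 = 9 = 1·8 + 1), so t ≡ 3·1 = 3 ≡ 3 (mod 8).
    Then x = 3 + 11·3 = 36, valid modulo lcm(11, 8) = 88: x ≡ 36 (mod 88).
  Combine with x ≡ 6 (mod 7); new modulus lcm = 616.
    Write x = 36 + 88·t and substitute into x ≡ 6 (mod 7): 88·t ≡ 6 − 36 = -30 (mod 7).
    Reduce coefficients mod 7: 4·t ≡ 5 (mod 7).
    The inverse of 4 mod 7 is 2 (since 4·2 = 8 = 1·7 + 1), so t ≡ 2·5 = 10 ≡ 3 (mod 7).
    Then x = 36 + 88·3 = 300, valid modulo lcm(88, 7) = 616: x ≡ 300 (mod 616).
  Combine with x ≡ 0 (mod 17); new modulus lcm = 10472.
    Write x = 300 + 616·t and substitute into x ≡ 0 (mod 17): 616·t ≡ 0 − 300 = -300 (mod 17).
    Reduce coefficients mod 17: 4·t ≡ 6 (mod 17).
    The inverse of 4 mod 17 is 13 (since 4·13 = 52 = 3·17 + 1), so t ≡ 13·6 = 78 ≡ 10 (mod 17).
    Then x = 300 + 616·10 = 6460, valid modulo lcm(616, 17) = 10472: x ≡ 6460 (mod 10472).
Verify against each original: 6460 mod 11 = 3, 6460 mod 8 = 4, 6460 mod 7 = 6, 6460 mod 17 = 0.

x ≡ 6460 (mod 10472).


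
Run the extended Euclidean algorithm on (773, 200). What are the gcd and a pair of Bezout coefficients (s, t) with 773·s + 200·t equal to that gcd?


Euclidean algorithm on (773, 200) — divide until remainder is 0:
  773 = 3 · 200 + 173
  200 = 1 · 173 + 27
  173 = 6 · 27 + 11
  27 = 2 · 11 + 5
  11 = 2 · 5 + 1
  5 = 5 · 1 + 0
gcd(773, 200) = 1.
Track Bezout coefficients alongside the remainders: start with r₀ = 773 = a·1 + b·0 (s = 1, t = 0) and r₁ = 200 = a·0 + b·1 (s = 0, t = 1); each new remainder r_{k+1} = r_{k-1} − q_k·r_k inherits s_{k+1} = s_{k-1} − q_k·s_k, t_{k+1} = t_{k-1} − q_k·t_k, so r_k = a·s_k + b·t_k at every step:
  q = 3: r = 173, s = 1 − 3·0 = 1, t = 0 − 3·1 = -3  (check: 773·1 + 200·(-3) = 173)
  q = 1: r = 27, s = 0 − 1·1 = -1, t = 1 − 1·(-3) = 4  (check: 773·(-1) + 200·4 = 27)
  q = 6: r = 11, s = 1 − 6·(-1) = 7, t = -3 − 6·4 = -27  (check: 773·7 + 200·(-27) = 11)
  q = 2: r = 5, s = -1 − 2·7 = -15, t = 4 − 2·(-27) = 58  (check: 773·(-15) + 200·58 = 5)
  q = 2: r = 1, s = 7 − 2·(-15) = 37, t = -27 − 2·58 = -143  (check: 773·37 + 200·(-143) = 1)
The row with r = 1 (the gcd) gives the Bezout coefficients s = 37, t = -143.
Result: 773 · (37) + 200 · (-143) = 1.

gcd(773, 200) = 1; s = 37, t = -143 (check: 773·37 + 200·(-143) = 1).


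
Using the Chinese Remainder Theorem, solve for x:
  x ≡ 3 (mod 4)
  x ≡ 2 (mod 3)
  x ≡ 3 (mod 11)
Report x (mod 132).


Moduli 4, 3, 11 are pairwise coprime; by CRT there is a unique solution modulo M = 4 · 3 · 11 = 132.
Solve pairwise, accumulating the modulus:
  Start with x ≡ 3 (mod 4).
  Combine with x ≡ 2 (mod 3): since gcd(4, 3) = 1, we get a unique residue mod 12.
    Write x = 3 + 4·t and substitute into x ≡ 2 (mod 3): 4·t ≡ 2 − 3 = -1 (mod 3).
    Reduce coefficients mod 3: 1·t ≡ 2 (mod 3).
    So t ≡ 2 (mod 3).
    Then x = 3 + 4·2 = 11, valid modulo lcm(4, 3) = 12: x ≡ 11 (mod 12).
  Combine with x ≡ 3 (mod 11): since gcd(12, 11) = 1, we get a unique residue mod 132.
    Write x = 11 + 12·t and substitute into x ≡ 3 (mod 11): 12·t ≡ 3 − 11 = -8 (mod 11).
    Reduce coefficients mod 11: 1·t ≡ 3 (mod 11).
    So t ≡ 3 (mod 11).
    Then x = 11 + 12·3 = 47, valid modulo lcm(12, 11) = 132: x ≡ 47 (mod 132).
Verify: 47 mod 4 = 3 ✓, 47 mod 3 = 2 ✓, 47 mod 11 = 3 ✓.

x ≡ 47 (mod 132).


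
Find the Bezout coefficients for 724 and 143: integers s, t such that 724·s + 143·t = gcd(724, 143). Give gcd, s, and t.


Euclidean algorithm on (724, 143) — divide until remainder is 0:
  724 = 5 · 143 + 9
  143 = 15 · 9 + 8
  9 = 1 · 8 + 1
  8 = 8 · 1 + 0
gcd(724, 143) = 1.
Track Bezout coefficients alongside the remainders: start with r₀ = 724 = a·1 + b·0 (s = 1, t = 0) and r₁ = 143 = a·0 + b·1 (s = 0, t = 1); each new remainder r_{k+1} = r_{k-1} − q_k·r_k inherits s_{k+1} = s_{k-1} − q_k·s_k, t_{k+1} = t_{k-1} − q_k·t_k, so r_k = a·s_k + b·t_k at every step:
  q = 5: r = 9, s = 1 − 5·0 = 1, t = 0 − 5·1 = -5  (check: 724·1 + 143·(-5) = 9)
  q = 15: r = 8, s = 0 − 15·1 = -15, t = 1 − 15·(-5) = 76  (check: 724·(-15) + 143·76 = 8)
  q = 1: r = 1, s = 1 − 1·(-15) = 16, t = -5 − 1·76 = -81  (check: 724·16 + 143·(-81) = 1)
The row with r = 1 (the gcd) gives the Bezout coefficients s = 16, t = -81.
Result: 724 · (16) + 143 · (-81) = 1.

gcd(724, 143) = 1; s = 16, t = -81 (check: 724·16 + 143·(-81) = 1).


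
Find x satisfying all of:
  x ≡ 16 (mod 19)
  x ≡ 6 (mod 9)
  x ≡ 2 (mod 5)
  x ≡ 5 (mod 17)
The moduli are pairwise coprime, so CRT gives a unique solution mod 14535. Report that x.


Product of moduli M = 19 · 9 · 5 · 17 = 14535.
Merge one congruence at a time:
  Start: x ≡ 16 (mod 19).
  Combine with x ≡ 6 (mod 9); new modulus lcm = 171.
    Write x = 16 + 19·t and substitute into x ≡ 6 (mod 9): 19·t ≡ 6 − 16 = -10 (mod 9).
    Reduce coefficients mod 9: 1·t ≡ 8 (mod 9).
    So t ≡ 8 (mod 9).
    Then x = 16 + 19·8 = 168, valid modulo lcm(19, 9) = 171: x ≡ 168 (mod 171).
  Combine with x ≡ 2 (mod 5); new modulus lcm = 855.
    Write x = 168 + 171·t and substitute into x ≡ 2 (mod 5): 171·t ≡ 2 − 168 = -166 (mod 5).
    Reduce coefficients mod 5: 1·t ≡ 4 (mod 5).
    So t ≡ 4 (mod 5).
    Then x = 168 + 171·4 = 852, valid modulo lcm(171, 5) = 855: x ≡ 852 (mod 855).
  Combine with x ≡ 5 (mod 17); new modulus lcm = 14535.
    Write x = 852 + 855·t and substitute into x ≡ 5 (mod 17): 855·t ≡ 5 − 852 = -847 (mod 17).
    Reduce coefficients mod 17: 5·t ≡ 3 (mod 17).
    The inverse of 5 mod 17 is 7 (since 5·7 = 35 = 2·17 + 1), so t ≡ 7·3 = 21 ≡ 4 (mod 17).
    Then x = 852 + 855·4 = 4272, valid modulo lcm(855, 17) = 14535: x ≡ 4272 (mod 14535).
Verify against each original: 4272 mod 19 = 16, 4272 mod 9 = 6, 4272 mod 5 = 2, 4272 mod 17 = 5.

x ≡ 4272 (mod 14535).


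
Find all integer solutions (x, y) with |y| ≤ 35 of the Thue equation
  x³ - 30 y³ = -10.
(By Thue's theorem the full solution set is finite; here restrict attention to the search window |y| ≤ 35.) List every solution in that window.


The equation is x³ - 30y³ = -10. For fixed y, x³ = 30·y³ − 10, so a solution requires the RHS to be a perfect cube.
Strategy: iterate y from -35 to 35, compute RHS = 30·y³ − 10, and check whether it is a (positive or negative) perfect cube.
Check small values of y:
  y = 0: RHS = -10 is not a perfect cube.
  y = 1: RHS = 20 is not a perfect cube.
  y = -1: RHS = -40 is not a perfect cube.
  y = 2: RHS = 230 is not a perfect cube.
  y = -2: RHS = -250 is not a perfect cube.
  y = 3: RHS = 800 is not a perfect cube.
  y = -3: RHS = -820 is not a perfect cube.
Continuing the search up to |y| = 35 finds no solutions either.
No (x, y) in the scanned range satisfies the equation.

No integer solutions with |y| ≤ 35.


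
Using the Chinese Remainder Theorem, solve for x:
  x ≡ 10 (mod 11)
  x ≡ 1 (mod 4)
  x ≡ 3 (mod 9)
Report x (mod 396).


Moduli 11, 4, 9 are pairwise coprime; by CRT there is a unique solution modulo M = 11 · 4 · 9 = 396.
Solve pairwise, accumulating the modulus:
  Start with x ≡ 10 (mod 11).
  Combine with x ≡ 1 (mod 4): since gcd(11, 4) = 1, we get a unique residue mod 44.
    Write x = 10 + 11·t and substitute into x ≡ 1 (mod 4): 11·t ≡ 1 − 10 = -9 (mod 4).
    Reduce coefficients mod 4: 3·t ≡ 3 (mod 4).
    The inverse of 3 mod 4 is 3 (since 3·3 = 9 = 2·4 + 1), so t ≡ 3·3 = 9 ≡ 1 (mod 4).
    Then x = 10 + 11·1 = 21, valid modulo lcm(11, 4) = 44: x ≡ 21 (mod 44).
  Combine with x ≡ 3 (mod 9): since gcd(44, 9) = 1, we get a unique residue mod 396.
    Write x = 21 + 44·t and substitute into x ≡ 3 (mod 9): 44·t ≡ 3 − 21 = -18 (mod 9).
    Reduce coefficients mod 9: 8·t ≡ 0 (mod 9).
    The inverse of 8 mod 9 is 8 (since 8·8 = 64 = 7·9 + 1), so t ≡ 8·0 = 0 ≡ 0 (mod 9).
    Then x = 21 + 44·0 = 21, valid modulo lcm(44, 9) = 396: x ≡ 21 (mod 396).
Verify: 21 mod 11 = 10 ✓, 21 mod 4 = 1 ✓, 21 mod 9 = 3 ✓.

x ≡ 21 (mod 396).


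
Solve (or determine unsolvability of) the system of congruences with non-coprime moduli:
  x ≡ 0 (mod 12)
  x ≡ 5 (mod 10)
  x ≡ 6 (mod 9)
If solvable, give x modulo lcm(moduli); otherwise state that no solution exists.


Moduli 12, 10, 9 are not pairwise coprime, so CRT works modulo lcm(m_i) when all pairwise compatibility conditions hold.
Pairwise compatibility: gcd(m_i, m_j) must divide a_i - a_j for every pair.
Merge one congruence at a time:
  Start: x ≡ 0 (mod 12).
  Combine with x ≡ 5 (mod 10): gcd(12, 10) = 2, and 5 - 0 = 5 is NOT divisible by 2.
    ⇒ system is inconsistent (no integer solution).

No solution (the system is inconsistent).


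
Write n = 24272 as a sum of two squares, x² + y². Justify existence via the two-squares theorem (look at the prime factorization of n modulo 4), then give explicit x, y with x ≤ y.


Step 1: Factor n = 24272 = 2^4 · 37 · 41.
Step 2: Check the mod-4 condition on each prime factor: 2 = 2 (special); 37 ≡ 1 (mod 4), exponent 1; 41 ≡ 1 (mod 4), exponent 1.
All primes ≡ 3 (mod 4) appear to even exponent (or don't appear), so by the two-squares theorem n IS expressible as a sum of two squares.
Step 3: Build a representation. Group n = k² · m with k = 4 and m = 37 · 41 = 1517 (a product of primes ≡ 1 (mod 4)); a representation of m scales to one of n via (k·x)² + (k·y)² = k²(x² + y²). Each prime p ≡ 1 (mod 4) is itself a sum of two squares; find a² by testing p − a² for a perfect square:
  37: 37 − 1² = 36 = 6² ⇒ 37 = 1² + 6².
  41: 41 − 1² = 40, 41 − 2² = 37, 41 − 3² = 32, 41 − 4² = 25 = 5² ⇒ 41 = 4² + 5².
  Combine using the Brahmagupta–Fibonacci identity (a² + b²)(c² + d²) = (ac − bd)² + (ad + bc)² = (ac + bd)² + (ad − bc)²:
  37 · 41 = 1517: from (1² + 6²)(4² + 5²), take (1·4 − 6·5, 1·5 + 6·4) = (4 − 30, 5 + 24) = (-26, 29); dropping signs (only squares matter) gives (26, 29); check 26² + 29² = 676 + 841 = 1517 ✓.
  Scale by k = 4: (4·26, 4·29) = (104, 116).
Step 4: Order so x ≤ y and verify: 104² + 116² = 10816 + 13456 = 24272 = n. ✓

n = 24272 = 104² + 116² (one valid representation with x ≤ y).


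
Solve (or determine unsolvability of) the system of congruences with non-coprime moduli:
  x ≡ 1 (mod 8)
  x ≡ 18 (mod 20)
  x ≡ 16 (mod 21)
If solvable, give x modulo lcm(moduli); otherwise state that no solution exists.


Moduli 8, 20, 21 are not pairwise coprime, so CRT works modulo lcm(m_i) when all pairwise compatibility conditions hold.
Pairwise compatibility: gcd(m_i, m_j) must divide a_i - a_j for every pair.
Merge one congruence at a time:
  Start: x ≡ 1 (mod 8).
  Combine with x ≡ 18 (mod 20): gcd(8, 20) = 4, and 18 - 1 = 17 is NOT divisible by 4.
    ⇒ system is inconsistent (no integer solution).

No solution (the system is inconsistent).


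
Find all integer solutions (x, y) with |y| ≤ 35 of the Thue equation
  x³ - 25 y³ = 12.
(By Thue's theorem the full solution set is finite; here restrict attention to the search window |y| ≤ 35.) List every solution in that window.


The equation is x³ - 25y³ = 12. For fixed y, x³ = 25·y³ + 12, so a solution requires the RHS to be a perfect cube.
Strategy: iterate y from -35 to 35, compute RHS = 25·y³ + 12, and check whether it is a (positive or negative) perfect cube.
Check small values of y:
  y = 0: RHS = 12 is not a perfect cube.
  y = 1: RHS = 37 is not a perfect cube.
  y = -1: RHS = -13 is not a perfect cube.
  y = 2: RHS = 212 is not a perfect cube.
  y = -2: RHS = -188 is not a perfect cube.
  y = 3: RHS = 687 is not a perfect cube.
  y = -3: RHS = -663 is not a perfect cube.
Continuing the search up to |y| = 35 finds no solutions either.
No (x, y) in the scanned range satisfies the equation.

No integer solutions with |y| ≤ 35.


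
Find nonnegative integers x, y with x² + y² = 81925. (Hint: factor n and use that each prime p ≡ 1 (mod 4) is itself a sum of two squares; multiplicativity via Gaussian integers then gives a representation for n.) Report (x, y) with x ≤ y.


Step 1: Factor n = 81925 = 5^2 · 29 · 113.
Step 2: Check the mod-4 condition on each prime factor: 5 ≡ 1 (mod 4), exponent 2; 29 ≡ 1 (mod 4), exponent 1; 113 ≡ 1 (mod 4), exponent 1.
All primes ≡ 3 (mod 4) appear to even exponent (or don't appear), so by the two-squares theorem n IS expressible as a sum of two squares.
Step 3: Build a representation. Group n = k² · m with k = 5 and m = 29 · 113 = 3277 (a product of primes ≡ 1 (mod 4)); a representation of m scales to one of n via (k·x)² + (k·y)² = k²(x² + y²). Each prime p ≡ 1 (mod 4) is itself a sum of two squares; find a² by testing p − a² for a perfect square:
  29: 29 − 1² = 28, 29 − 2² = 25 = 5² ⇒ 29 = 2² + 5².
  113: 113 − 1² = 112, 113 − 2² = 109, 113 − 3² = 104, 113 − 4² = 97, 113 − 5² = 88, 113 − 6² = 77, 113 − 7² = 64 = 8² ⇒ 113 = 7² + 8².
  Combine using the Brahmagupta–Fibonacci identity (a² + b²)(c² + d²) = (ac − bd)² + (ad + bc)² = (ac + bd)² + (ad − bc)²:
  29 · 113 = 3277: from (2² + 5²)(7² + 8²), take (2·7 − 5·8, 2·8 + 5·7) = (14 − 40, 16 + 35) = (-26, 51); dropping signs (only squares matter) gives (26, 51); check 26² + 51² = 676 + 2601 = 3277 ✓.
  Scale by k = 5: (5·26, 5·51) = (130, 255).
Step 4: Order so x ≤ y and verify: 130² + 255² = 16900 + 65025 = 81925 = n. ✓

n = 81925 = 130² + 255² (one valid representation with x ≤ y).


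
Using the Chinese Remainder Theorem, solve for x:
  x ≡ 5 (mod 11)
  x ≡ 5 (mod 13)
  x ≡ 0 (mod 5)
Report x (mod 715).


Moduli 11, 13, 5 are pairwise coprime; by CRT there is a unique solution modulo M = 11 · 13 · 5 = 715.
Solve pairwise, accumulating the modulus:
  Start with x ≡ 5 (mod 11).
  Combine with x ≡ 5 (mod 13): since gcd(11, 13) = 1, we get a unique residue mod 143.
    Write x = 5 + 11·t and substitute into x ≡ 5 (mod 13): 11·t ≡ 5 − 5 = 0 (mod 13).
    The inverse of 11 mod 13 is 6 (since 11·6 = 66 = 5·13 + 1), so t ≡ 6·0 = 0 ≡ 0 (mod 13).
    Then x = 5 + 11·0 = 5, valid modulo lcm(11, 13) = 143: x ≡ 5 (mod 143).
  Combine with x ≡ 0 (mod 5): since gcd(143, 5) = 1, we get a unique residue mod 715.
    Write x = 5 + 143·t and substitute into x ≡ 0 (mod 5): 143·t ≡ 0 − 5 = -5 (mod 5).
    Reduce coefficients mod 5: 3·t ≡ 0 (mod 5).
    The inverse of 3 mod 5 is 2 (since 3·2 = 6 = 1·5 + 1), so t ≡ 2·0 = 0 ≡ 0 (mod 5).
    Then x = 5 + 143·0 = 5, valid modulo lcm(143, 5) = 715: x ≡ 5 (mod 715).
Verify: 5 mod 11 = 5 ✓, 5 mod 13 = 5 ✓, 5 mod 5 = 0 ✓.

x ≡ 5 (mod 715).


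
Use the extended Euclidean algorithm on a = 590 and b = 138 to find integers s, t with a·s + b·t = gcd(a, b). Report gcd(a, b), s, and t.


Euclidean algorithm on (590, 138) — divide until remainder is 0:
  590 = 4 · 138 + 38
  138 = 3 · 38 + 24
  38 = 1 · 24 + 14
  24 = 1 · 14 + 10
  14 = 1 · 10 + 4
  10 = 2 · 4 + 2
  4 = 2 · 2 + 0
gcd(590, 138) = 2.
Track Bezout coefficients alongside the remainders: start with r₀ = 590 = a·1 + b·0 (s = 1, t = 0) and r₁ = 138 = a·0 + b·1 (s = 0, t = 1); each new remainder r_{k+1} = r_{k-1} − q_k·r_k inherits s_{k+1} = s_{k-1} − q_k·s_k, t_{k+1} = t_{k-1} − q_k·t_k, so r_k = a·s_k + b·t_k at every step:
  q = 4: r = 38, s = 1 − 4·0 = 1, t = 0 − 4·1 = -4  (check: 590·1 + 138·(-4) = 38)
  q = 3: r = 24, s = 0 − 3·1 = -3, t = 1 − 3·(-4) = 13  (check: 590·(-3) + 138·13 = 24)
  q = 1: r = 14, s = 1 − 1·(-3) = 4, t = -4 − 1·13 = -17  (check: 590·4 + 138·(-17) = 14)
  q = 1: r = 10, s = -3 − 1·4 = -7, t = 13 − 1·(-17) = 30  (check: 590·(-7) + 138·30 = 10)
  q = 1: r = 4, s = 4 − 1·(-7) = 11, t = -17 − 1·30 = -47  (check: 590·11 + 138·(-47) = 4)
  q = 2: r = 2, s = -7 − 2·11 = -29, t = 30 − 2·(-47) = 124  (check: 590·(-29) + 138·124 = 2)
The row with r = 2 (the gcd) gives the Bezout coefficients s = -29, t = 124.
Result: 590 · (-29) + 138 · (124) = 2.

gcd(590, 138) = 2; s = -29, t = 124 (check: 590·(-29) + 138·124 = 2).


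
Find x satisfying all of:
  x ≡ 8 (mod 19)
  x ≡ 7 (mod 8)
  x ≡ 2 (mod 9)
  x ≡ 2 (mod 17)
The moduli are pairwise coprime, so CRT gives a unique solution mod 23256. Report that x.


Product of moduli M = 19 · 8 · 9 · 17 = 23256.
Merge one congruence at a time:
  Start: x ≡ 8 (mod 19).
  Combine with x ≡ 7 (mod 8); new modulus lcm = 152.
    Write x = 8 + 19·t and substitute into x ≡ 7 (mod 8): 19·t ≡ 7 − 8 = -1 (mod 8).
    Reduce coefficients mod 8: 3·t ≡ 7 (mod 8).
    The inverse of 3 mod 8 is 3 (since 3·3 = 9 = 1·8 + 1), so t ≡ 3·7 = 21 ≡ 5 (mod 8).
    Then x = 8 + 19·5 = 103, valid modulo lcm(19, 8) = 152: x ≡ 103 (mod 152).
  Combine with x ≡ 2 (mod 9); new modulus lcm = 1368.
    Write x = 103 + 152·t and substitute into x ≡ 2 (mod 9): 152·t ≡ 2 − 103 = -101 (mod 9).
    Reduce coefficients mod 9: 8·t ≡ 7 (mod 9).
    The inverse of 8 mod 9 is 8 (since 8·8 = 64 = 7·9 + 1), so t ≡ 8·7 = 56 ≡ 2 (mod 9).
    Then x = 103 + 152·2 = 407, valid modulo lcm(152, 9) = 1368: x ≡ 407 (mod 1368).
  Combine with x ≡ 2 (mod 17); new modulus lcm = 23256.
    Write x = 407 + 1368·t and substitute into x ≡ 2 (mod 17): 1368·t ≡ 2 − 407 = -405 (mod 17).
    Reduce coefficients mod 17: 8·t ≡ 3 (mod 17).
    The inverse of 8 mod 17 is 15 (since 8·15 = 120 = 7·17 + 1), so t ≡ 15·3 = 45 ≡ 11 (mod 17).
    Then x = 407 + 1368·11 = 15455, valid modulo lcm(1368, 17) = 23256: x ≡ 15455 (mod 23256).
Verify against each original: 15455 mod 19 = 8, 15455 mod 8 = 7, 15455 mod 9 = 2, 15455 mod 17 = 2.

x ≡ 15455 (mod 23256).


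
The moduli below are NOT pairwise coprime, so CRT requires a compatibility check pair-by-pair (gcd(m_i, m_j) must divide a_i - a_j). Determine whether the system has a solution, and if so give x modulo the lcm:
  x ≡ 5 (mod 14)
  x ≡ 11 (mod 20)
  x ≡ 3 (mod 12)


Moduli 14, 20, 12 are not pairwise coprime, so CRT works modulo lcm(m_i) when all pairwise compatibility conditions hold.
Pairwise compatibility: gcd(m_i, m_j) must divide a_i - a_j for every pair.
Merge one congruence at a time:
  Start: x ≡ 5 (mod 14).
  Combine with x ≡ 11 (mod 20): gcd(14, 20) = 2; 11 - 5 = 6, which IS divisible by 2, so compatible.
    Write x = 5 + 14·t and substitute into x ≡ 11 (mod 20): 14·t ≡ 11 − 5 = 6 (mod 20).
    Divide the congruence (and modulus) by g = 2: 7·t ≡ 3 (mod 10).
    The inverse of 7 mod 10 is 3 (since 7·3 = 21 = 2·10 + 1), so t ≡ 3·3 = 9 ≡ 9 (mod 10).
    Then x = 5 + 14·9 = 131, valid modulo lcm(14, 20) = 140: x ≡ 131 (mod 140).
  Combine with x ≡ 3 (mod 12): gcd(140, 12) = 4; 3 - 131 = -128, which IS divisible by 4, so compatible.
    Write x = 131 + 140·t and substitute into x ≡ 3 (mod 12): 140·t ≡ 3 − 131 = -128 (mod 12).
    Divide the congruence (and modulus) by g = 4: 35·t ≡ -32 (mod 3).
    Reduce coefficients mod 3: 2·t ≡ 1 (mod 3).
    The inverse of 2 mod 3 is 2 (since 2·2 = 4 = 1·3 + 1), so t ≡ 2·1 = 2 ≡ 2 (mod 3).
    Then x = 131 + 140·2 = 411, valid modulo lcm(140, 12) = 420: x ≡ 411 (mod 420).
Verify: 411 mod 14 = 5, 411 mod 20 = 11, 411 mod 12 = 3.

x ≡ 411 (mod 420).


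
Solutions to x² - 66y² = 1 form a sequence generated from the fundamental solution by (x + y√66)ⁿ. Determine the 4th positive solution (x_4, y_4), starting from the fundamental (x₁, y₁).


Step 1: Find the fundamental solution (x₁, y₁) of x² - 66y² = 1.
  Expand √66 as a continued fraction. a₀ = ⌊√66⌋ = 8; iterate m_{k+1} = d_k·a_k − m_k, d_{k+1} = (66 − m_{k+1}²)/d_k, a_{k+1} = ⌊(a₀ + m_{k+1})/d_{k+1}⌋ (starting m₀ = 0, d₀ = 1), with convergents p_k = a_k·p_{k-1} + p_{k-2}, q_k = a_k·q_{k-1} + q_{k-2} (p₋₁ = 1, q₋₁ = 0):
  k = 0: a₀ = 8; p₀/q₀ = 8/1; p₀² − 66·q₀² = 64 − 66 = -2.
  k = 1: m = 8, d = 2, a = ⌊(8 + 8)/2⌋ = 8; p/q = (8·8 + 1)/(8·1 + 0) = 65/8; p² − 66·q² = 4225 − 4224 = 1.
  The first convergent with p² − 66·q² = 1 gives the fundamental solution (x₁, y₁) = (65, 8).
Step 2: Apply the recurrence (x_{n+1}, y_{n+1}) = (x₁x_n + 66y₁y_n, x₁y_n + y₁x_n) repeatedly.
  From (x_1, y_1) = (65, 8): x_2 = 65·65 + 66·8·8 = 8449; y_2 = 65·8 + 8·65 = 1040.
  From (x_2, y_2) = (8449, 1040): x_3 = 65·8449 + 66·8·1040 = 1098305; y_3 = 65·1040 + 8·8449 = 135192.
  From (x_3, y_3) = (1098305, 135192): x_4 = 65·1098305 + 66·8·135192 = 142771201; y_4 = 65·135192 + 8·1098305 = 17573920.
Step 3: Verify x_4² - 66·y_4² = 20383615834982401 - 20383615834982400 = 1 (should be 1). ✓

(x_1, y_1) = (65, 8); (x_4, y_4) = (142771201, 17573920).


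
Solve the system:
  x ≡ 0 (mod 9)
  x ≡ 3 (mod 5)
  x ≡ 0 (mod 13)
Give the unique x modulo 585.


Moduli 9, 5, 13 are pairwise coprime; by CRT there is a unique solution modulo M = 9 · 5 · 13 = 585.
Solve pairwise, accumulating the modulus:
  Start with x ≡ 0 (mod 9).
  Combine with x ≡ 3 (mod 5): since gcd(9, 5) = 1, we get a unique residue mod 45.
    Write x = 0 + 9·t and substitute into x ≡ 3 (mod 5): 9·t ≡ 3 − 0 = 3 (mod 5).
    Reduce coefficients mod 5: 4·t ≡ 3 (mod 5).
    The inverse of 4 mod 5 is 4 (since 4·4 = 16 = 3·5 + 1), so t ≡ 4·3 = 12 ≡ 2 (mod 5).
    Then x = 0 + 9·2 = 18, valid modulo lcm(9, 5) = 45: x ≡ 18 (mod 45).
  Combine with x ≡ 0 (mod 13): since gcd(45, 13) = 1, we get a unique residue mod 585.
    Write x = 18 + 45·t and substitute into x ≡ 0 (mod 13): 45·t ≡ 0 − 18 = -18 (mod 13).
    Reduce coefficients mod 13: 6·t ≡ 8 (mod 13).
    The inverse of 6 mod 13 is 11 (since 6·11 = 66 = 5·13 + 1), so t ≡ 11·8 = 88 ≡ 10 (mod 13).
    Then x = 18 + 45·10 = 468, valid modulo lcm(45, 13) = 585: x ≡ 468 (mod 585).
Verify: 468 mod 9 = 0 ✓, 468 mod 5 = 3 ✓, 468 mod 13 = 0 ✓.

x ≡ 468 (mod 585).


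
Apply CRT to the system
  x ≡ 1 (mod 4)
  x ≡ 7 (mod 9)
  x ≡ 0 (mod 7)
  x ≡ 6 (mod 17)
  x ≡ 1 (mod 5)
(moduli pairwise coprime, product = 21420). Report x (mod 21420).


Product of moduli M = 4 · 9 · 7 · 17 · 5 = 21420.
Merge one congruence at a time:
  Start: x ≡ 1 (mod 4).
  Combine with x ≡ 7 (mod 9); new modulus lcm = 36.
    Write x = 1 + 4·t and substitute into x ≡ 7 (mod 9): 4·t ≡ 7 − 1 = 6 (mod 9).
    The inverse of 4 mod 9 is 7 (since 4·7 = 28 = 3·9 + 1), so t ≡ 7·6 = 42 ≡ 6 (mod 9).
    Then x = 1 + 4·6 = 25, valid modulo lcm(4, 9) = 36: x ≡ 25 (mod 36).
  Combine with x ≡ 0 (mod 7); new modulus lcm = 252.
    Write x = 25 + 36·t and substitute into x ≡ 0 (mod 7): 36·t ≡ 0 − 25 = -25 (mod 7).
    Reduce coefficients mod 7: 1·t ≡ 3 (mod 7).
    So t ≡ 3 (mod 7).
    Then x = 25 + 36·3 = 133, valid modulo lcm(36, 7) = 252: x ≡ 133 (mod 252).
  Combine with x ≡ 6 (mod 17); new modulus lcm = 4284.
    Write x = 133 + 252·t and substitute into x ≡ 6 (mod 17): 252·t ≡ 6 − 133 = -127 (mod 17).
    Reduce coefficients mod 17: 14·t ≡ 9 (mod 17).
    The inverse of 14 mod 17 is 11 (since 14·11 = 154 = 9·17 + 1), so t ≡ 11·9 = 99 ≡ 14 (mod 17).
    Then x = 133 + 252·14 = 3661, valid modulo lcm(252, 17) = 4284: x ≡ 3661 (mod 4284).
  Combine with x ≡ 1 (mod 5); new modulus lcm = 21420.
    Write x = 3661 + 4284·t and substitute into x ≡ 1 (mod 5): 4284·t ≡ 1 − 3661 = -3660 (mod 5).
    Reduce coefficients mod 5: 4·t ≡ 0 (mod 5).
    The inverse of 4 mod 5 is 4 (since 4·4 = 16 = 3·5 + 1), so t ≡ 4·0 = 0 ≡ 0 (mod 5).
    Then x = 3661 + 4284·0 = 3661, valid modulo lcm(4284, 5) = 21420: x ≡ 3661 (mod 21420).
Verify against each original: 3661 mod 4 = 1, 3661 mod 9 = 7, 3661 mod 7 = 0, 3661 mod 17 = 6, 3661 mod 5 = 1.

x ≡ 3661 (mod 21420).


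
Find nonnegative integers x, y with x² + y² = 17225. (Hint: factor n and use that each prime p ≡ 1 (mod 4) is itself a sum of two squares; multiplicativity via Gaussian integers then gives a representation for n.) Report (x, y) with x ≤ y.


Step 1: Factor n = 17225 = 5^2 · 13 · 53.
Step 2: Check the mod-4 condition on each prime factor: 5 ≡ 1 (mod 4), exponent 2; 13 ≡ 1 (mod 4), exponent 1; 53 ≡ 1 (mod 4), exponent 1.
All primes ≡ 3 (mod 4) appear to even exponent (or don't appear), so by the two-squares theorem n IS expressible as a sum of two squares.
Step 3: Build a representation. Group n = k² · m with k = 5 and m = 13 · 53 = 689 (a product of primes ≡ 1 (mod 4)); a representation of m scales to one of n via (k·x)² + (k·y)² = k²(x² + y²). Each prime p ≡ 1 (mod 4) is itself a sum of two squares; find a² by testing p − a² for a perfect square:
  13: 13 − 1² = 12, 13 − 2² = 9 = 3² ⇒ 13 = 2² + 3².
  53: 53 − 1² = 52, 53 − 2² = 49 = 7² ⇒ 53 = 2² + 7².
  Combine using the Brahmagupta–Fibonacci identity (a² + b²)(c² + d²) = (ac − bd)² + (ad + bc)² = (ac + bd)² + (ad − bc)²:
  13 · 53 = 689: from (2² + 3²)(2² + 7²), take (2·2 − 3·7, 2·7 + 3·2) = (4 − 21, 14 + 6) = (-17, 20); dropping signs (only squares matter) gives (17, 20); check 17² + 20² = 289 + 400 = 689 ✓.
  Scale by k = 5: (5·17, 5·20) = (85, 100).
Step 4: Order so x ≤ y and verify: 85² + 100² = 7225 + 10000 = 17225 = n. ✓

n = 17225 = 85² + 100² (one valid representation with x ≤ y).


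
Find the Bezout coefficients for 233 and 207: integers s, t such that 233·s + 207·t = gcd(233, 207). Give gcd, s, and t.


Euclidean algorithm on (233, 207) — divide until remainder is 0:
  233 = 1 · 207 + 26
  207 = 7 · 26 + 25
  26 = 1 · 25 + 1
  25 = 25 · 1 + 0
gcd(233, 207) = 1.
Track Bezout coefficients alongside the remainders: start with r₀ = 233 = a·1 + b·0 (s = 1, t = 0) and r₁ = 207 = a·0 + b·1 (s = 0, t = 1); each new remainder r_{k+1} = r_{k-1} − q_k·r_k inherits s_{k+1} = s_{k-1} − q_k·s_k, t_{k+1} = t_{k-1} − q_k·t_k, so r_k = a·s_k + b·t_k at every step:
  q = 1: r = 26, s = 1 − 1·0 = 1, t = 0 − 1·1 = -1  (check: 233·1 + 207·(-1) = 26)
  q = 7: r = 25, s = 0 − 7·1 = -7, t = 1 − 7·(-1) = 8  (check: 233·(-7) + 207·8 = 25)
  q = 1: r = 1, s = 1 − 1·(-7) = 8, t = -1 − 1·8 = -9  (check: 233·8 + 207·(-9) = 1)
The row with r = 1 (the gcd) gives the Bezout coefficients s = 8, t = -9.
Result: 233 · (8) + 207 · (-9) = 1.

gcd(233, 207) = 1; s = 8, t = -9 (check: 233·8 + 207·(-9) = 1).


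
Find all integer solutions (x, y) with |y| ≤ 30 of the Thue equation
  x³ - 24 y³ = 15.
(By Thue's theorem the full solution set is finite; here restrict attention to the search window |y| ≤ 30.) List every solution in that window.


The equation is x³ - 24y³ = 15. For fixed y, x³ = 24·y³ + 15, so a solution requires the RHS to be a perfect cube.
Strategy: iterate y from -30 to 30, compute RHS = 24·y³ + 15, and check whether it is a (positive or negative) perfect cube.
Check small values of y:
  y = 0: RHS = 15 is not a perfect cube.
  y = 1: RHS = 39 is not a perfect cube.
  y = -1: RHS = -9 is not a perfect cube.
  y = 2: RHS = 207 is not a perfect cube.
  y = -2: RHS = -177 is not a perfect cube.
  y = 3: RHS = 663 is not a perfect cube.
  y = -3: RHS = -633 is not a perfect cube.
Continuing the search up to |y| = 30 finds no solutions either.
No (x, y) in the scanned range satisfies the equation.

No integer solutions with |y| ≤ 30.


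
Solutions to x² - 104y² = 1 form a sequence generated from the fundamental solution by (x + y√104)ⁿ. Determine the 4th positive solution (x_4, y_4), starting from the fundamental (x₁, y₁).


Step 1: Find the fundamental solution (x₁, y₁) of x² - 104y² = 1.
  Expand √104 as a continued fraction. a₀ = ⌊√104⌋ = 10; iterate m_{k+1} = d_k·a_k − m_k, d_{k+1} = (104 − m_{k+1}²)/d_k, a_{k+1} = ⌊(a₀ + m_{k+1})/d_{k+1}⌋ (starting m₀ = 0, d₀ = 1), with convergents p_k = a_k·p_{k-1} + p_{k-2}, q_k = a_k·q_{k-1} + q_{k-2} (p₋₁ = 1, q₋₁ = 0):
  k = 0: a₀ = 10; p₀/q₀ = 10/1; p₀² − 104·q₀² = 100 − 104 = -4.
  k = 1: m = 10, d = 4, a = ⌊(10 + 10)/4⌋ = 5; p/q = (5·10 + 1)/(5·1 + 0) = 51/5; p² − 104·q² = 2601 − 2600 = 1.
  The first convergent with p² − 104·q² = 1 gives the fundamental solution (x₁, y₁) = (51, 5).
Step 2: Apply the recurrence (x_{n+1}, y_{n+1}) = (x₁x_n + 104y₁y_n, x₁y_n + y₁x_n) repeatedly.
  From (x_1, y_1) = (51, 5): x_2 = 51·51 + 104·5·5 = 5201; y_2 = 51·5 + 5·51 = 510.
  From (x_2, y_2) = (5201, 510): x_3 = 51·5201 + 104·5·510 = 530451; y_3 = 51·510 + 5·5201 = 52015.
  From (x_3, y_3) = (530451, 52015): x_4 = 51·530451 + 104·5·52015 = 54100801; y_4 = 51·52015 + 5·530451 = 5305020.
Step 3: Verify x_4² - 104·y_4² = 2926896668841601 - 2926896668841600 = 1 (should be 1). ✓

(x_1, y_1) = (51, 5); (x_4, y_4) = (54100801, 5305020).


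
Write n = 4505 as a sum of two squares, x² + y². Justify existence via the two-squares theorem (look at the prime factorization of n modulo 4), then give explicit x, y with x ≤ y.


Step 1: Factor n = 4505 = 5 · 17 · 53.
Step 2: Check the mod-4 condition on each prime factor: 5 ≡ 1 (mod 4), exponent 1; 17 ≡ 1 (mod 4), exponent 1; 53 ≡ 1 (mod 4), exponent 1.
All primes ≡ 3 (mod 4) appear to even exponent (or don't appear), so by the two-squares theorem n IS expressible as a sum of two squares.
Step 3: Build a representation. Here n = 5 · 17 · 53 is a product of primes ≡ 1 (mod 4). Each prime p ≡ 1 (mod 4) is itself a sum of two squares; find a² by testing p − a² for a perfect square:
  5: 5 − 1² = 4 = 2² ⇒ 5 = 1² + 2².
  17: 17 − 1² = 16 = 4² ⇒ 17 = 1² + 4².
  53: 53 − 1² = 52, 53 − 2² = 49 = 7² ⇒ 53 = 2² + 7².
  Combine using the Brahmagupta–Fibonacci identity (a² + b²)(c² + d²) = (ac − bd)² + (ad + bc)² = (ac + bd)² + (ad − bc)²:
  5 · 17 = 85: from (1² + 2²)(1² + 4²), take (1·1 − 2·4, 1·4 + 2·1) = (1 − 8, 4 + 2) = (-7, 6); dropping signs (only squares matter) gives (7, 6); check 7² + 6² = 49 + 36 = 85 ✓.
  85 · 53 = 4505: from (7² + 6²)(2² + 7²), take (7·2 − 6·7, 7·7 + 6·2) = (14 − 42, 49 + 12) = (-28, 61); dropping signs (only squares matter) gives (28, 61); check 28² + 61² = 784 + 3721 = 4505 ✓.
Step 4: Order so x ≤ y and verify: 28² + 61² = 784 + 3721 = 4505 = n. ✓

n = 4505 = 28² + 61² (one valid representation with x ≤ y).


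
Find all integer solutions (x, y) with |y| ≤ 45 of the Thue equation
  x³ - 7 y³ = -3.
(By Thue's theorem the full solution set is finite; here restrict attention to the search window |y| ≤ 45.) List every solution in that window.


The equation is x³ - 7y³ = -3. For fixed y, x³ = 7·y³ − 3, so a solution requires the RHS to be a perfect cube.
Strategy: iterate y from -45 to 45, compute RHS = 7·y³ − 3, and check whether it is a (positive or negative) perfect cube.
Check small values of y:
  y = 0: RHS = -3 is not a perfect cube.
  y = 1: RHS = 4 is not a perfect cube.
  y = -1: RHS = -10 is not a perfect cube.
  y = 2: RHS = 53 is not a perfect cube.
  y = -2: RHS = -59 is not a perfect cube.
  y = 3: RHS = 186 is not a perfect cube.
  y = -3: RHS = -192 is not a perfect cube.
Continuing the search up to |y| = 45 finds no solutions either.
No (x, y) in the scanned range satisfies the equation.

No integer solutions with |y| ≤ 45.


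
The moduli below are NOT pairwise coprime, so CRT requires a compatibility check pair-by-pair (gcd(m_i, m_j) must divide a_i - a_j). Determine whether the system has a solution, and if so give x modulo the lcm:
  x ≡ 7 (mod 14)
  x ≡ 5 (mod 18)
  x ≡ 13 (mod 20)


Moduli 14, 18, 20 are not pairwise coprime, so CRT works modulo lcm(m_i) when all pairwise compatibility conditions hold.
Pairwise compatibility: gcd(m_i, m_j) must divide a_i - a_j for every pair.
Merge one congruence at a time:
  Start: x ≡ 7 (mod 14).
  Combine with x ≡ 5 (mod 18): gcd(14, 18) = 2; 5 - 7 = -2, which IS divisible by 2, so compatible.
    Write x = 7 + 14·t and substitute into x ≡ 5 (mod 18): 14·t ≡ 5 − 7 = -2 (mod 18).
    Divide the congruence (and modulus) by g = 2: 7·t ≡ -1 (mod 9).
    Reduce coefficients mod 9: 7·t ≡ 8 (mod 9).
    The inverse of 7 mod 9 is 4 (since 7·4 = 28 = 3·9 + 1), so t ≡ 4·8 = 32 ≡ 5 (mod 9).
    Then x = 7 + 14·5 = 77, valid modulo lcm(14, 18) = 126: x ≡ 77 (mod 126).
  Combine with x ≡ 13 (mod 20): gcd(126, 20) = 2; 13 - 77 = -64, which IS divisible by 2, so compatible.
    Write x = 77 + 126·t and substitute into x ≡ 13 (mod 20): 126·t ≡ 13 − 77 = -64 (mod 20).
    Divide the congruence (and modulus) by g = 2: 63·t ≡ -32 (mod 10).
    Reduce coefficients mod 10: 3·t ≡ 8 (mod 10).
    The inverse of 3 mod 10 is 7 (since 3·7 = 21 = 2·10 + 1), so t ≡ 7·8 = 56 ≡ 6 (mod 10).
    Then x = 77 + 126·6 = 833, valid modulo lcm(126, 20) = 1260: x ≡ 833 (mod 1260).
Verify: 833 mod 14 = 7, 833 mod 18 = 5, 833 mod 20 = 13.

x ≡ 833 (mod 1260).


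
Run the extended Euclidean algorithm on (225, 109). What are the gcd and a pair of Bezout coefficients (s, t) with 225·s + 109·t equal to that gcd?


Euclidean algorithm on (225, 109) — divide until remainder is 0:
  225 = 2 · 109 + 7
  109 = 15 · 7 + 4
  7 = 1 · 4 + 3
  4 = 1 · 3 + 1
  3 = 3 · 1 + 0
gcd(225, 109) = 1.
Track Bezout coefficients alongside the remainders: start with r₀ = 225 = a·1 + b·0 (s = 1, t = 0) and r₁ = 109 = a·0 + b·1 (s = 0, t = 1); each new remainder r_{k+1} = r_{k-1} − q_k·r_k inherits s_{k+1} = s_{k-1} − q_k·s_k, t_{k+1} = t_{k-1} − q_k·t_k, so r_k = a·s_k + b·t_k at every step:
  q = 2: r = 7, s = 1 − 2·0 = 1, t = 0 − 2·1 = -2  (check: 225·1 + 109·(-2) = 7)
  q = 15: r = 4, s = 0 − 15·1 = -15, t = 1 − 15·(-2) = 31  (check: 225·(-15) + 109·31 = 4)
  q = 1: r = 3, s = 1 − 1·(-15) = 16, t = -2 − 1·31 = -33  (check: 225·16 + 109·(-33) = 3)
  q = 1: r = 1, s = -15 − 1·16 = -31, t = 31 − 1·(-33) = 64  (check: 225·(-31) + 109·64 = 1)
The row with r = 1 (the gcd) gives the Bezout coefficients s = -31, t = 64.
Result: 225 · (-31) + 109 · (64) = 1.

gcd(225, 109) = 1; s = -31, t = 64 (check: 225·(-31) + 109·64 = 1).


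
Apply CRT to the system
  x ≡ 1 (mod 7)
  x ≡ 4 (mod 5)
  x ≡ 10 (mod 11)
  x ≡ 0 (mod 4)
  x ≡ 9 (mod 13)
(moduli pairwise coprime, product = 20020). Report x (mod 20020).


Product of moduli M = 7 · 5 · 11 · 4 · 13 = 20020.
Merge one congruence at a time:
  Start: x ≡ 1 (mod 7).
  Combine with x ≡ 4 (mod 5); new modulus lcm = 35.
    Write x = 1 + 7·t and substitute into x ≡ 4 (mod 5): 7·t ≡ 4 − 1 = 3 (mod 5).
    Reduce coefficients mod 5: 2·t ≡ 3 (mod 5).
    The inverse of 2 mod 5 is 3 (since 2·3 = 6 = 1·5 + 1), so t ≡ 3·3 = 9 ≡ 4 (mod 5).
    Then x = 1 + 7·4 = 29, valid modulo lcm(7, 5) = 35: x ≡ 29 (mod 35).
  Combine with x ≡ 10 (mod 11); new modulus lcm = 385.
    Write x = 29 + 35·t and substitute into x ≡ 10 (mod 11): 35·t ≡ 10 − 29 = -19 (mod 11).
    Reduce coefficients mod 11: 2·t ≡ 3 (mod 11).
    The inverse of 2 mod 11 is 6 (since 2·6 = 12 = 1·11 + 1), so t ≡ 6·3 = 18 ≡ 7 (mod 11).
    Then x = 29 + 35·7 = 274, valid modulo lcm(35, 11) = 385: x ≡ 274 (mod 385).
  Combine with x ≡ 0 (mod 4); new modulus lcm = 1540.
    Write x = 274 + 385·t and substitute into x ≡ 0 (mod 4): 385·t ≡ 0 − 274 = -274 (mod 4).
    Reduce coefficients mod 4: 1·t ≡ 2 (mod 4).
    So t ≡ 2 (mod 4).
    Then x = 274 + 385·2 = 1044, valid modulo lcm(385, 4) = 1540: x ≡ 1044 (mod 1540).
  Combine with x ≡ 9 (mod 13); new modulus lcm = 20020.
    Write x = 1044 + 1540·t and substitute into x ≡ 9 (mod 13): 1540·t ≡ 9 − 1044 = -1035 (mod 13).
    Reduce coefficients mod 13: 6·t ≡ 5 (mod 13).
    The inverse of 6 mod 13 is 11 (since 6·11 = 66 = 5·13 + 1), so t ≡ 11·5 = 55 ≡ 3 (mod 13).
    Then x = 1044 + 1540·3 = 5664, valid modulo lcm(1540, 13) = 20020: x ≡ 5664 (mod 20020).
Verify against each original: 5664 mod 7 = 1, 5664 mod 5 = 4, 5664 mod 11 = 10, 5664 mod 4 = 0, 5664 mod 13 = 9.

x ≡ 5664 (mod 20020).
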